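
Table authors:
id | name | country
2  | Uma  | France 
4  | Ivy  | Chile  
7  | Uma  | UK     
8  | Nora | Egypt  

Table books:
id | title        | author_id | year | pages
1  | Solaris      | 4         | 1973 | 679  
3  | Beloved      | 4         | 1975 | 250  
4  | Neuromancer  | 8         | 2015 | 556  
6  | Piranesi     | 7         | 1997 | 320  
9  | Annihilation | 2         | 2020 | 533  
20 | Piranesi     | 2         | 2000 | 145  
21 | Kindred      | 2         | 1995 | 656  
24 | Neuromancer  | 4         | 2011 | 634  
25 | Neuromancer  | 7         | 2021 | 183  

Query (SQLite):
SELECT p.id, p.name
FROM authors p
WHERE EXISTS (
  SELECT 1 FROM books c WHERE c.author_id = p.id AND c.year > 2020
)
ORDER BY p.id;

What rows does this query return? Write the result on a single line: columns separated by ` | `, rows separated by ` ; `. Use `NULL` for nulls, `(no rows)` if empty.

For each authors row, check whether any books with matching author_id has year > 2020.
Keep rows where that is true.

7 | Uma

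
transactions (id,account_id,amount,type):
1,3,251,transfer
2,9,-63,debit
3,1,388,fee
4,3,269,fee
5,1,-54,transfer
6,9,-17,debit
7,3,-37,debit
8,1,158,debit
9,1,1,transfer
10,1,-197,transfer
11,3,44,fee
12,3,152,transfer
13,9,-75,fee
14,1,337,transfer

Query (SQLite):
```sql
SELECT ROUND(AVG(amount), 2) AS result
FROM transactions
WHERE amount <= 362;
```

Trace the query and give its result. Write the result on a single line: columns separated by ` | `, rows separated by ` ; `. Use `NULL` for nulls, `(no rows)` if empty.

59.15

Rows where amount <= 362 → amount values: [251, -63, 269, -54, -17, -37, 158, 1, -197, 44, 152, -75, 337].
AVG = 769 / 13 (rounded to 2 dp).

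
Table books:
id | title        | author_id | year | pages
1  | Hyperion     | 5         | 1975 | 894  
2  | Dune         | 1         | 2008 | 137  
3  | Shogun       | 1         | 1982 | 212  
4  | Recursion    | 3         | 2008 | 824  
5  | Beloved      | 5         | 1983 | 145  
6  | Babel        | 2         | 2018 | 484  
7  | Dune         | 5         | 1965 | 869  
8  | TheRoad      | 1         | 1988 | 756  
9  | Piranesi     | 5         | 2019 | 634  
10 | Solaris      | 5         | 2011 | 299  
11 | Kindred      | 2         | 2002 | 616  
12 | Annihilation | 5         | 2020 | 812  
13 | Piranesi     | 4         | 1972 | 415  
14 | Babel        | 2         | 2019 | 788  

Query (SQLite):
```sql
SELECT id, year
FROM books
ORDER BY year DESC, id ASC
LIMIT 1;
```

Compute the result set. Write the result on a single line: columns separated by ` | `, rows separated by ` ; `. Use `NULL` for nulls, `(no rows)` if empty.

12 | 2020

Sort by year desc, tiebreak id asc: (2020, id=12), (2019, id=9), (2019, id=14), (2018, id=6) …. Take first 1.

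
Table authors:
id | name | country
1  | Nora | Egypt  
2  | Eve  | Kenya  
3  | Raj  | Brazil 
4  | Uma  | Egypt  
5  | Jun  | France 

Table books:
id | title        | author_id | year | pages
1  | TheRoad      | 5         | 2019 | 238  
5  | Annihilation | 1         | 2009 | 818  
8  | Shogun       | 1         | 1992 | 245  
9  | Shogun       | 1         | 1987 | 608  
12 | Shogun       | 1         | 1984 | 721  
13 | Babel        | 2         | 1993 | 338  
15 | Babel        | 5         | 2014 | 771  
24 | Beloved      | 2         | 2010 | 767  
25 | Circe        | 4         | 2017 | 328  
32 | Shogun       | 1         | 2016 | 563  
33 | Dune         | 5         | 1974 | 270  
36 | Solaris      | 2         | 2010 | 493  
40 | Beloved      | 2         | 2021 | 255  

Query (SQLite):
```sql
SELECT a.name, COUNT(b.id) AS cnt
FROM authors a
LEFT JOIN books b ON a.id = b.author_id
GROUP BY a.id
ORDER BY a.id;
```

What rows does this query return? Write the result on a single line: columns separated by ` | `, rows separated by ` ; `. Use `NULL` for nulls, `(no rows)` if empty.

LEFT JOIN keeps every authors row; unmatched ones get NULL for books columns.
Group by authors.id and compute COUNT(b.id). COUNT(col) of an all-NULL group is 0.
  1: ids {5, 8, 9, 12, 32} → COUNT(b.id)=5
  2: ids {13, 24, 36, 40} → COUNT(b.id)=4
  3: ids {—} → COUNT(b.id)=0
  4: ids {25} → COUNT(b.id)=1
  5: ids {1, 15, 33} → COUNT(b.id)=3

Nora | 5 ; Eve | 4 ; Raj | 0 ; Uma | 1 ; Jun | 3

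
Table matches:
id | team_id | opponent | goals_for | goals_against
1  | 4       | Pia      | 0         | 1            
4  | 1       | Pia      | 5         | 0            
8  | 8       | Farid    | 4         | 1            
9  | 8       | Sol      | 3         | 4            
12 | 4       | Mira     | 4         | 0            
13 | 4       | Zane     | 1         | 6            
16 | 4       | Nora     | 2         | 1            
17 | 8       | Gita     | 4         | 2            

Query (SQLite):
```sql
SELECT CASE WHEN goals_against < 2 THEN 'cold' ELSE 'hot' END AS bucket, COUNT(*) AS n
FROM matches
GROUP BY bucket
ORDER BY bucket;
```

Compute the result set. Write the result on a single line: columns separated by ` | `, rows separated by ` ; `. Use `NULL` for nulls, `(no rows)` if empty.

Bucket rows by goals_against < 2 → 'cold' else 'hot'; count each bucket.

cold | 5 ; hot | 3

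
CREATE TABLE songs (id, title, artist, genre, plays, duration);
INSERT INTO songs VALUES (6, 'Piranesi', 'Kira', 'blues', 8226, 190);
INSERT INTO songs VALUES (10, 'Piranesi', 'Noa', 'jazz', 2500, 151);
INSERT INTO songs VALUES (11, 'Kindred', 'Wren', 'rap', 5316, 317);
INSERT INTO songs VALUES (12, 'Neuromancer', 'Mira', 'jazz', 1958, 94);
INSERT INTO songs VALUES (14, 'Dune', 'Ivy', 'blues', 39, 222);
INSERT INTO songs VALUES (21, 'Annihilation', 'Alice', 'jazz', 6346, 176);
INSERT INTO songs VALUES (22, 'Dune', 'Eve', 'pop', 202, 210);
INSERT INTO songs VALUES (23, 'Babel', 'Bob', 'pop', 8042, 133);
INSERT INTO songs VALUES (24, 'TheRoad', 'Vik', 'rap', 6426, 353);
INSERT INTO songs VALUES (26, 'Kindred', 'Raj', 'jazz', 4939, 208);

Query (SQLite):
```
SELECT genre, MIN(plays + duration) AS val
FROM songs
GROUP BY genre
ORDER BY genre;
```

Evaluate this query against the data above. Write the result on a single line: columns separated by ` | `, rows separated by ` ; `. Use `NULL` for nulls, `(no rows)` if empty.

blues | 261 ; jazz | 2052 ; pop | 412 ; rap | 5633

For each row compute plays + duration.
Group by genre; take MIN of the expression per group.
  blues: ids {6, 14} → MIN(plays + duration)=261
  jazz: ids {10, 12, 21, 26} → MIN(plays + duration)=2052
  pop: ids {22, 23} → MIN(plays + duration)=412
  rap: ids {11, 24} → MIN(plays + duration)=5633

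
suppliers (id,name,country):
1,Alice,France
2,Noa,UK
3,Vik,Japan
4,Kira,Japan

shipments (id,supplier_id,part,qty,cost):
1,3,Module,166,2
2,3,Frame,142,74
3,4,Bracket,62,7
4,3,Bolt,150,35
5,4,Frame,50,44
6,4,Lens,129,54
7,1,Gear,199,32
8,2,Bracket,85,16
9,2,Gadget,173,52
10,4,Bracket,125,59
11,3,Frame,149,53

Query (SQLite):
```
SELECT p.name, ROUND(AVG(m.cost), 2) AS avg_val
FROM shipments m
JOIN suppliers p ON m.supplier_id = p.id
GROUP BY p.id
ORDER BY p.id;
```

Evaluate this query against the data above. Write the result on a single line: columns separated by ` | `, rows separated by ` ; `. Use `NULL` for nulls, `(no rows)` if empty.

Join each shipments row to its suppliers via supplier_id.
Group joined rows by suppliers.id; compute ROUND(AVG(m.cost), 2) per group.
  1: ids {7} → ROUND(AVG(m.cost), 2)=32
  2: ids {8, 9} → ROUND(AVG(m.cost), 2)=34
  3: ids {1, 2, 4, 11} → ROUND(AVG(m.cost), 2)=41
  4: ids {3, 5, 6, 10} → ROUND(AVG(m.cost), 2)=41

Alice | 32 ; Noa | 34 ; Vik | 41 ; Kira | 41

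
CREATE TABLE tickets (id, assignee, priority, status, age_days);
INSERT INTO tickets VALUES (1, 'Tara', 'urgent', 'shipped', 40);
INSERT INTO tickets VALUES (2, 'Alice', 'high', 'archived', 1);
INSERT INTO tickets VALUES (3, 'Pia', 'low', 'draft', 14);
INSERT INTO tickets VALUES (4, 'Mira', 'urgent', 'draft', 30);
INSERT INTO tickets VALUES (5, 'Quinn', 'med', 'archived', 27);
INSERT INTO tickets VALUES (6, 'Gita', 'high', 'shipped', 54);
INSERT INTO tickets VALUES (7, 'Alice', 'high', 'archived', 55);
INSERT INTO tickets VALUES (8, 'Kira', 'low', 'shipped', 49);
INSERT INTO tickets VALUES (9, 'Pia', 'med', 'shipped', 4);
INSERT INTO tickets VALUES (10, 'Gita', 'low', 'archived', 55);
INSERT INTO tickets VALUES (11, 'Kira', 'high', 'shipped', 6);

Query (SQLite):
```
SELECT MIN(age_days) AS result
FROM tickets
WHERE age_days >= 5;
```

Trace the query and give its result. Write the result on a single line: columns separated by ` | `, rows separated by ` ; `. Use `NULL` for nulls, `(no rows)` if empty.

6

Rows where age_days >= 5 → age_days values: [40, 14, 30, 27, 54, 55, 49, 55, 6].
MIN of non-NULL values = 6.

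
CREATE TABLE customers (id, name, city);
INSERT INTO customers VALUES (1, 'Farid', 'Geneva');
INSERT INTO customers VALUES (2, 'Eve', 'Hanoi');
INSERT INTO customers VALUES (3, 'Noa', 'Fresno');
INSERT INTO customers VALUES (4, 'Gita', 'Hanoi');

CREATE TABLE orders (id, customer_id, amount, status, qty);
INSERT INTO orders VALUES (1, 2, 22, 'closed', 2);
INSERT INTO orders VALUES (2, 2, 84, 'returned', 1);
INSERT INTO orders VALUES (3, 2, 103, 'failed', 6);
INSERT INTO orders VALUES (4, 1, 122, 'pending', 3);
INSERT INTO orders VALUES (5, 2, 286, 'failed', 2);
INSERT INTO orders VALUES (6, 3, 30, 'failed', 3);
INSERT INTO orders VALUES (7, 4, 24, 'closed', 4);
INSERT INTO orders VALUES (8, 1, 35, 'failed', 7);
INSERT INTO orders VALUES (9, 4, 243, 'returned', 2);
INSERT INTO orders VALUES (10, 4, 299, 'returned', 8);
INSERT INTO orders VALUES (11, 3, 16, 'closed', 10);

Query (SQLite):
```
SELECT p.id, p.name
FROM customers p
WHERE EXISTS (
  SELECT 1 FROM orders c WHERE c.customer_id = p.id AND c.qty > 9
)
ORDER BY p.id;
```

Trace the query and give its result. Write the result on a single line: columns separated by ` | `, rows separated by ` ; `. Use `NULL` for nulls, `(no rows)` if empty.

3 | Noa

For each customers row, check whether any orders with matching customer_id has qty > 9.
Keep rows where that is true.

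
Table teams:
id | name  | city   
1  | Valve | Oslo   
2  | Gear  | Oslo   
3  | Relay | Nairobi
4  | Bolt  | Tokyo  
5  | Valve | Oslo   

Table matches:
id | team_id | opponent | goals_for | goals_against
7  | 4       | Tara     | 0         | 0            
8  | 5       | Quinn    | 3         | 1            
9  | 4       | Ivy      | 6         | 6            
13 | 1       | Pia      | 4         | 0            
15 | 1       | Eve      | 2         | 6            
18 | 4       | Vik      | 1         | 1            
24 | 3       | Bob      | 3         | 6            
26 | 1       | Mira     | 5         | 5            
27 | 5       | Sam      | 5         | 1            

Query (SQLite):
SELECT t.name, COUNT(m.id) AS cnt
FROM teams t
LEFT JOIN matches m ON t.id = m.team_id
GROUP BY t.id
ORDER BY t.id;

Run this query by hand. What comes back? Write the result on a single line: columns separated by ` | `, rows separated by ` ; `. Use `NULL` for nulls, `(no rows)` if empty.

Valve | 3 ; Gear | 0 ; Relay | 1 ; Bolt | 3 ; Valve | 2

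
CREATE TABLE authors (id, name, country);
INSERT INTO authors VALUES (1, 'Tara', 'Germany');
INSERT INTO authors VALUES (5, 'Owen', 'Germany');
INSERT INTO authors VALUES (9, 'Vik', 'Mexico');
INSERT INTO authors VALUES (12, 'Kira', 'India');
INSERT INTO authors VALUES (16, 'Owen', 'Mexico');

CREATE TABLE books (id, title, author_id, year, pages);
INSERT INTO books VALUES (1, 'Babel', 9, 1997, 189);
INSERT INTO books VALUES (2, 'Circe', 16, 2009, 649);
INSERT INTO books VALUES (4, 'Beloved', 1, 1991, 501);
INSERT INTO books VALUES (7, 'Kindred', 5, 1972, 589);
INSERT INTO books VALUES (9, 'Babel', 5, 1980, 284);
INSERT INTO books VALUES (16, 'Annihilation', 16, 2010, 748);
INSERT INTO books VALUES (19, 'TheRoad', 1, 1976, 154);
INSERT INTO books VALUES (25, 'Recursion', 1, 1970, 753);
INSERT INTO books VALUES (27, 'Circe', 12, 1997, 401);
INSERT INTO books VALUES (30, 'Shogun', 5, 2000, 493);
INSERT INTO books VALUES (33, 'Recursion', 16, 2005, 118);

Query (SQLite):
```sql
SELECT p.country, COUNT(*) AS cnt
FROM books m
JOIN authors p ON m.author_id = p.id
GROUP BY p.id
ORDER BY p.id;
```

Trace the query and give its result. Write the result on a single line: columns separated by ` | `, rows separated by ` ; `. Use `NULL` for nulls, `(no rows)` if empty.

Germany | 3 ; Germany | 3 ; Mexico | 1 ; India | 1 ; Mexico | 3

Join each books row to its authors via author_id.
Group joined rows by authors.id; compute COUNT(*) per group.
  1: ids {4, 19, 25} → COUNT(*)=3
  5: ids {7, 9, 30} → COUNT(*)=3
  9: ids {1} → COUNT(*)=1
  12: ids {27} → COUNT(*)=1
  16: ids {2, 16, 33} → COUNT(*)=3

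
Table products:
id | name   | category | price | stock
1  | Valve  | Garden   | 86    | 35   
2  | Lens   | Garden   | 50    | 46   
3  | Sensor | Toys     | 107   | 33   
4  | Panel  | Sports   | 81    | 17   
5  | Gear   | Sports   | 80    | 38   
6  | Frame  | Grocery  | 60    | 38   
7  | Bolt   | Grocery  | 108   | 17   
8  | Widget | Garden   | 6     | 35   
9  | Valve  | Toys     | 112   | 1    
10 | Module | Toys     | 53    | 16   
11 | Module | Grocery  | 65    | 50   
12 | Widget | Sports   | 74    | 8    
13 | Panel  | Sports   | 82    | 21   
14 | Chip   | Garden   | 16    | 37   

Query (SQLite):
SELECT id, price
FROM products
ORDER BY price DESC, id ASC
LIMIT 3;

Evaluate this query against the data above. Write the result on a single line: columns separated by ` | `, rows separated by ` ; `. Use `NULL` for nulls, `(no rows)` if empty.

9 | 112 ; 7 | 108 ; 3 | 107

Sort by price desc, tiebreak id asc: (112, id=9), (108, id=7), (107, id=3), (86, id=1), (82, id=13), (81, id=4) …. Take first 3.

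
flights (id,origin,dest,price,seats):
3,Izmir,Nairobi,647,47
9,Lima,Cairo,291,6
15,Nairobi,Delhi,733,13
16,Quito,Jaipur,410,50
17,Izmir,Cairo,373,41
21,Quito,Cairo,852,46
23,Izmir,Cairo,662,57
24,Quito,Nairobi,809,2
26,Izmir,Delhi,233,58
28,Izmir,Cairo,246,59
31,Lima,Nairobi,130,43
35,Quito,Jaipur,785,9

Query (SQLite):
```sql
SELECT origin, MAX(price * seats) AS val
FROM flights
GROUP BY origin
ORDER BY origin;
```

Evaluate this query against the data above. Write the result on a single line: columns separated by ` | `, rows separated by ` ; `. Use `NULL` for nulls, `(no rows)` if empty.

Izmir | 37734 ; Lima | 5590 ; Nairobi | 9529 ; Quito | 39192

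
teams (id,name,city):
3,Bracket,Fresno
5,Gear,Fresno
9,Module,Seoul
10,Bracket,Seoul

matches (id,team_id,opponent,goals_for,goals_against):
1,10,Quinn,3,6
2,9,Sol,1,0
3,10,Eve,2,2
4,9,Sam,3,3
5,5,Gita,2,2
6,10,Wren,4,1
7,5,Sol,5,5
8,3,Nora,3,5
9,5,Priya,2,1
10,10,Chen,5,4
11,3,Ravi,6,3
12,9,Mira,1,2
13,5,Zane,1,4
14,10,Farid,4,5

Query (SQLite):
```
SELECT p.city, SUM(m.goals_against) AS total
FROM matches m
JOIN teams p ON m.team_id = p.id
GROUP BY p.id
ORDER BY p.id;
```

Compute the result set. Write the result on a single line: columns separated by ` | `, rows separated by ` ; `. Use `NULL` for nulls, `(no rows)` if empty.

Fresno | 8 ; Fresno | 12 ; Seoul | 5 ; Seoul | 18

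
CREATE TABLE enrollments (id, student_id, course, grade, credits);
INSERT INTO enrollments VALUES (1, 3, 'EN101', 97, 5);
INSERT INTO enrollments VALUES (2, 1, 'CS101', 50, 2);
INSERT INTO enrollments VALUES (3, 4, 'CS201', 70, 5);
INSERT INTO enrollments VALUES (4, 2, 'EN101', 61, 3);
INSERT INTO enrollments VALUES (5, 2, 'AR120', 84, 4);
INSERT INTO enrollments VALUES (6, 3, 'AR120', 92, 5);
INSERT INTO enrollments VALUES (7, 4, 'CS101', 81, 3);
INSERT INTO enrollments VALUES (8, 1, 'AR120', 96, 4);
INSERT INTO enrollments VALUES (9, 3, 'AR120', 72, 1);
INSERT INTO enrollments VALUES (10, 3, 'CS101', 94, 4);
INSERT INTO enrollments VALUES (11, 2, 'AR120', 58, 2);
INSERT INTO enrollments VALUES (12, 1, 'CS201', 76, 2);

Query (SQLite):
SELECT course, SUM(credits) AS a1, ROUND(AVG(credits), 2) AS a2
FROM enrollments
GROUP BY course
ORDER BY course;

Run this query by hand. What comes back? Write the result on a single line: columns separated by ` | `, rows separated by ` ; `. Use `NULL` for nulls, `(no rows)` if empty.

AR120 | 16 | 3.2 ; CS101 | 9 | 3 ; CS201 | 7 | 3.5 ; EN101 | 8 | 4

Group enrollments by course.
Per group compute: SUM(credits), ROUND(AVG(credits), 2).
  AR120: ids {5, 6, 8, 9, 11} → SUM(credits)=16, ROUND(AVG(credits), 2)=3.2
  CS101: ids {2, 7, 10} → SUM(credits)=9, ROUND(AVG(credits), 2)=3
  CS201: ids {3, 12} → SUM(credits)=7, ROUND(AVG(credits), 2)=3.5
  EN101: ids {1, 4} → SUM(credits)=8, ROUND(AVG(credits), 2)=4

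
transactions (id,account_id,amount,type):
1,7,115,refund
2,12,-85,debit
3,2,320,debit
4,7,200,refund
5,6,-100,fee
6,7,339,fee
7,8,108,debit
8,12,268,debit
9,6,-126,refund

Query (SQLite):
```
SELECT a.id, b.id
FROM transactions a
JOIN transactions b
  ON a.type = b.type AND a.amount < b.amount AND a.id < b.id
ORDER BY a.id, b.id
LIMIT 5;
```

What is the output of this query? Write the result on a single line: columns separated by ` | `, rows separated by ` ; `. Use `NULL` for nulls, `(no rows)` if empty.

1 | 4 ; 2 | 3 ; 2 | 7 ; 2 | 8 ; 5 | 6

Pairs (a,b) with same type, a.amount < b.amount, a.id < b.id.
type groups: debit:{2,3,7,8} fee:{5,6} refund:{1,4,9}
Ordered by (a.id, b.id); first 5.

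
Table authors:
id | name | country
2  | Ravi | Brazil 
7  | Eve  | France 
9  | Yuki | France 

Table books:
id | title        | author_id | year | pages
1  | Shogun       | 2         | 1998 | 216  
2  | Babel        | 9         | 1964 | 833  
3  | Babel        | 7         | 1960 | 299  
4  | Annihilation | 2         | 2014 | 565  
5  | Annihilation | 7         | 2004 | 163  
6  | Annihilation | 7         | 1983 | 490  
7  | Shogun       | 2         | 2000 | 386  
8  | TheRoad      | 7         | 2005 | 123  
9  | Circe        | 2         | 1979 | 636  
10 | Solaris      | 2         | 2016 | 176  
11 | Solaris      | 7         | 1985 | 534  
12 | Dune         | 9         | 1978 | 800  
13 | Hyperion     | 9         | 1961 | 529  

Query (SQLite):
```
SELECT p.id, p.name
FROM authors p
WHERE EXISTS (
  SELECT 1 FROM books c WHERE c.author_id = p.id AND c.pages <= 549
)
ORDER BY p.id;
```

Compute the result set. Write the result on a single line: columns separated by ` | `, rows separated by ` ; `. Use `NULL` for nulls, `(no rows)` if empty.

2 | Ravi ; 7 | Eve ; 9 | Yuki

For each authors row, check whether any books with matching author_id has pages <= 549.
Keep rows where that is true.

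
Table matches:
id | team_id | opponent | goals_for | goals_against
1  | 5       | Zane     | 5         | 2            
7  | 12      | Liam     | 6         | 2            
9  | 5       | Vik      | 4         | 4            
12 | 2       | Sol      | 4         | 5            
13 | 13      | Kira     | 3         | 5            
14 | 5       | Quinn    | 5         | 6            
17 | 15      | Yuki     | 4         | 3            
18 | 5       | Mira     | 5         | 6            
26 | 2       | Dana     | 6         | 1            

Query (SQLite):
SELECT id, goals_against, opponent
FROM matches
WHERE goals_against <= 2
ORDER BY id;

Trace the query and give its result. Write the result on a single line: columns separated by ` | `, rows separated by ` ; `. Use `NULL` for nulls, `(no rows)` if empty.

goals_against <= 2: ids {1, 7, 26}

1 | 2 | Zane ; 7 | 2 | Liam ; 26 | 1 | Dana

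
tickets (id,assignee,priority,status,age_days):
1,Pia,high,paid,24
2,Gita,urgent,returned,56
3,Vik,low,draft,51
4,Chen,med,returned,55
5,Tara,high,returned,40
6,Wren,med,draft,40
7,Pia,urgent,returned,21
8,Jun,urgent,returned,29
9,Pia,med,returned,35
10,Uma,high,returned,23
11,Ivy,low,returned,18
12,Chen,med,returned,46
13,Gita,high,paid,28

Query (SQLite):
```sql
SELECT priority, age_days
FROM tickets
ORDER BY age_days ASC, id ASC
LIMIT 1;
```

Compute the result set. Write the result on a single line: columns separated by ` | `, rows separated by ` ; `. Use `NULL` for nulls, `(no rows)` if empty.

low | 18

Sort by age_days asc, tiebreak id asc: (18, id=11), (21, id=7), (23, id=10), (24, id=1) …. Take first 1.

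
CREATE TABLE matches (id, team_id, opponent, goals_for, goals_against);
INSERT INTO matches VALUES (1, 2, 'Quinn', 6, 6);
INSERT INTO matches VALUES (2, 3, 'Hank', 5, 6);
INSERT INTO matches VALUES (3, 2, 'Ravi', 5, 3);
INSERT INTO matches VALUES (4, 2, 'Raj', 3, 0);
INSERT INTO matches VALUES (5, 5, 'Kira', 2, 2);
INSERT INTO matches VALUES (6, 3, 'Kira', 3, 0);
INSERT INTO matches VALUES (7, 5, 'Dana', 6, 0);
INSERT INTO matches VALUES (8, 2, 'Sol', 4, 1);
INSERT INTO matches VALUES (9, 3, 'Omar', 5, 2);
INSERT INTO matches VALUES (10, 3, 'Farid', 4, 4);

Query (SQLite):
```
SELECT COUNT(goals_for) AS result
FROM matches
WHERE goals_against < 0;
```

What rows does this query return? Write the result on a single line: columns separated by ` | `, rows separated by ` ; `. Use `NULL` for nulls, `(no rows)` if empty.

Rows where goals_against < 0 → goals_for values: [].
COUNT(goals_for) counts non-NULL values → 0.

0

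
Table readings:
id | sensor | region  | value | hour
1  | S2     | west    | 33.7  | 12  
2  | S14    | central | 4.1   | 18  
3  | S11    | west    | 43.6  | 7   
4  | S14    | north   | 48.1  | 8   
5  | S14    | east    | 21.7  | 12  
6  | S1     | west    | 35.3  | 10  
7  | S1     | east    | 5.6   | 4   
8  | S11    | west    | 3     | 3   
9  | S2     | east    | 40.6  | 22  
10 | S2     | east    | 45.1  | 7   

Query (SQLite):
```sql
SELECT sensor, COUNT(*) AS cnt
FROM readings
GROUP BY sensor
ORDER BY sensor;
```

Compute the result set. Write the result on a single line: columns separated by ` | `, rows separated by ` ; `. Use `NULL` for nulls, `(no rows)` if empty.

Partition readings by sensor; compute COUNT(*) within each group.
  S1: ids {6, 7} → COUNT(*)=2
  S11: ids {3, 8} → COUNT(*)=2
  S14: ids {2, 4, 5} → COUNT(*)=3
  S2: ids {1, 9, 10} → COUNT(*)=3

S1 | 2 ; S11 | 2 ; S14 | 3 ; S2 | 3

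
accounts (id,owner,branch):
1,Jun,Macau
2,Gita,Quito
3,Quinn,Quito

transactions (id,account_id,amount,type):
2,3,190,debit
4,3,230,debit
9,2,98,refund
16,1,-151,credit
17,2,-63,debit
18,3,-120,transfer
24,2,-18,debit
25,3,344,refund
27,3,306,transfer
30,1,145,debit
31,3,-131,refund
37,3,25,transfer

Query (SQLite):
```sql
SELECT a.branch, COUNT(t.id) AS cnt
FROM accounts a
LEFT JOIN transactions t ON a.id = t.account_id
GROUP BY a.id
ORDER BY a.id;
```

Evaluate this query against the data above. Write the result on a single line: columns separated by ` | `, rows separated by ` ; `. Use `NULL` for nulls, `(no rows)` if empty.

LEFT JOIN keeps every accounts row; unmatched ones get NULL for transactions columns.
Group by accounts.id and compute COUNT(t.id). COUNT(col) of an all-NULL group is 0.
  1: ids {16, 30} → COUNT(t.id)=2
  2: ids {9, 17, 24} → COUNT(t.id)=3
  3: ids {2, 4, 18, 25, 27, 31, 37} → COUNT(t.id)=7

Macau | 2 ; Quito | 3 ; Quito | 7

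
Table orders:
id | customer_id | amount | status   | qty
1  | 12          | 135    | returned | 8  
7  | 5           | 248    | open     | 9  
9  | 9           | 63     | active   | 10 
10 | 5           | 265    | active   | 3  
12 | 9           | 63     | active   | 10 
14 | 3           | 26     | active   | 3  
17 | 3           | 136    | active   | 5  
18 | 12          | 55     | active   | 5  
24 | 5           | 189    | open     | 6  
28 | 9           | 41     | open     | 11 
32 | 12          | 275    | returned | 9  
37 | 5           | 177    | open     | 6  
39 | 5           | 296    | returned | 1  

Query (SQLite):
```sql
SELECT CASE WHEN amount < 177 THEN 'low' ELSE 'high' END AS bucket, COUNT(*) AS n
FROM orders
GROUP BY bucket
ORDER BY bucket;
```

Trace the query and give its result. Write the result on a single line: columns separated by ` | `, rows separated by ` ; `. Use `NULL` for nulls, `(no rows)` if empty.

high | 6 ; low | 7

Bucket rows by amount < 177 → 'low' else 'high'; count each bucket.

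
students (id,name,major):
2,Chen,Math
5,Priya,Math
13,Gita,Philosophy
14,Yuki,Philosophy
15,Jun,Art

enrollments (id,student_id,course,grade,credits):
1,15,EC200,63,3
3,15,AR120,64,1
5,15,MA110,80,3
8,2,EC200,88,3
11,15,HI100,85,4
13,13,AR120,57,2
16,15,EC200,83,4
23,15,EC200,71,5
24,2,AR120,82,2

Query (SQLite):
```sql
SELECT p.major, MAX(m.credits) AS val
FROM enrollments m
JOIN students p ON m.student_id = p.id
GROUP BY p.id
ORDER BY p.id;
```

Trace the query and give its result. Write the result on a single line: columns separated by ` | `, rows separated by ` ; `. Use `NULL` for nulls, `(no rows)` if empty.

Join each enrollments row to its students via student_id.
Group joined rows by students.id; compute MAX(m.credits) per group.
  2: ids {8, 24} → MAX(m.credits)=3
  13: ids {13} → MAX(m.credits)=2
  15: ids {1, 3, 5, 11, 16, 23} → MAX(m.credits)=5

Math | 3 ; Philosophy | 2 ; Art | 5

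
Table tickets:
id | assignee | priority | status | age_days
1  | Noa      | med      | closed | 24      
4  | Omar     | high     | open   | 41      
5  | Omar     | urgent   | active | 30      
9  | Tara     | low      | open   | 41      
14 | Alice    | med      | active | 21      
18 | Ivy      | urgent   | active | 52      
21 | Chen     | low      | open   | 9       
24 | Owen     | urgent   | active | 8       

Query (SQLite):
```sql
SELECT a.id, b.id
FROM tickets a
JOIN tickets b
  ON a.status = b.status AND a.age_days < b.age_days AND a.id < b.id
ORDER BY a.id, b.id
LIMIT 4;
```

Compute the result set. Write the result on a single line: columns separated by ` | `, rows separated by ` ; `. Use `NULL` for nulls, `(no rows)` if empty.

5 | 18 ; 14 | 18

Pairs (a,b) with same status, a.age_days < b.age_days, a.id < b.id.
status groups: active:{5,14,18,24} closed:{1} open:{4,9,21}
Ordered by (a.id, b.id); first 4.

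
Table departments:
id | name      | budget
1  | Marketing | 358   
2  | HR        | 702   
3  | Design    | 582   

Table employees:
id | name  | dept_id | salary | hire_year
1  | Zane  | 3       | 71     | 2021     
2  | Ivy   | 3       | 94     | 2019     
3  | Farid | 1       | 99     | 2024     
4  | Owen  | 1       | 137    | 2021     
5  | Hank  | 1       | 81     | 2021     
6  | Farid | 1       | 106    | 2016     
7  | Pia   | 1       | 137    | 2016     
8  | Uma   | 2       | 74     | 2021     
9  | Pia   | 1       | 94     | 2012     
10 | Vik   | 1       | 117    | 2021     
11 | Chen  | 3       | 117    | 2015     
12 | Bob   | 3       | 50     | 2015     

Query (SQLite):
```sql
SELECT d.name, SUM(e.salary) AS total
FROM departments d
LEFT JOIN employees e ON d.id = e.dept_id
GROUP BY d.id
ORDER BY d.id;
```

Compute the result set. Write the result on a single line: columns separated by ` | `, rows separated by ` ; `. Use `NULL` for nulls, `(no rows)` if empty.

Marketing | 771 ; HR | 74 ; Design | 332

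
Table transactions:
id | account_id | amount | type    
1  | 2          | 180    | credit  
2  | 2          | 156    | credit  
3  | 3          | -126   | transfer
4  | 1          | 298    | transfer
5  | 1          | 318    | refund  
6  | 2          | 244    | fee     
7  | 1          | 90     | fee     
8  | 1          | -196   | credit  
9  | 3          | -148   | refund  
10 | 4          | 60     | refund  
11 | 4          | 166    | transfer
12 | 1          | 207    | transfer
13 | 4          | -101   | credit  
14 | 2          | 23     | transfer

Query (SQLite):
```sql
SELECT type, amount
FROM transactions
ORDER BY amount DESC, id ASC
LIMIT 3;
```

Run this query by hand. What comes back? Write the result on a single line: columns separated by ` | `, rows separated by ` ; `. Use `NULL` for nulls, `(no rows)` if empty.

refund | 318 ; transfer | 298 ; fee | 244

Sort by amount desc, tiebreak id asc: (318, id=5), (298, id=4), (244, id=6), (207, id=12), (180, id=1), (166, id=11) …. Take first 3.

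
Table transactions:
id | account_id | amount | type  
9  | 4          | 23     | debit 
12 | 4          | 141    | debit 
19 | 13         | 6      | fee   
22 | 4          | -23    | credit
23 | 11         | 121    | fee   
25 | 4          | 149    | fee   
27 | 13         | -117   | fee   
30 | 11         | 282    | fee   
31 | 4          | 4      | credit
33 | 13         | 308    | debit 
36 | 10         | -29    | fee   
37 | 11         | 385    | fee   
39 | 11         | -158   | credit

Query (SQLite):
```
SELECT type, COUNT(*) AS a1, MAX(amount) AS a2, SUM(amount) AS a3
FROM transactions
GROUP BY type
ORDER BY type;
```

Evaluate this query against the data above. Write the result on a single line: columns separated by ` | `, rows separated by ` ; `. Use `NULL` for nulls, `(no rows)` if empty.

Group transactions by type.
Per group compute: COUNT(*), MAX(amount), SUM(amount).
  credit: ids {22, 31, 39} → COUNT(*)=3, MAX(amount)=4, SUM(amount)=-177
  debit: ids {9, 12, 33} → COUNT(*)=3, MAX(amount)=308, SUM(amount)=472
  fee: ids {19, 23, 25, 27, 30, 36, 37} → COUNT(*)=7, MAX(amount)=385, SUM(amount)=797

credit | 3 | 4 | -177 ; debit | 3 | 308 | 472 ; fee | 7 | 385 | 797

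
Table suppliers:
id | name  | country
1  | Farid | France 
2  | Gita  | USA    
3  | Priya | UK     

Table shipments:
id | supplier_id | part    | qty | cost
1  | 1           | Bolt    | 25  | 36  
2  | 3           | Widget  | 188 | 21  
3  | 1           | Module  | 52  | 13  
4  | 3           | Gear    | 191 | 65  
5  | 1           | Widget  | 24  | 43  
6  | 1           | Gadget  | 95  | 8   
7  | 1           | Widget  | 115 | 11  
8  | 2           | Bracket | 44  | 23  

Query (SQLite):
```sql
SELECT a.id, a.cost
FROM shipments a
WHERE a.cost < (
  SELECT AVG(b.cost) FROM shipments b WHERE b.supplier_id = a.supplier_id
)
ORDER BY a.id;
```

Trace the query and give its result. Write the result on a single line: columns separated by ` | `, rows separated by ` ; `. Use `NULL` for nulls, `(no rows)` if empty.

2 | 21 ; 3 | 13 ; 6 | 8 ; 7 | 11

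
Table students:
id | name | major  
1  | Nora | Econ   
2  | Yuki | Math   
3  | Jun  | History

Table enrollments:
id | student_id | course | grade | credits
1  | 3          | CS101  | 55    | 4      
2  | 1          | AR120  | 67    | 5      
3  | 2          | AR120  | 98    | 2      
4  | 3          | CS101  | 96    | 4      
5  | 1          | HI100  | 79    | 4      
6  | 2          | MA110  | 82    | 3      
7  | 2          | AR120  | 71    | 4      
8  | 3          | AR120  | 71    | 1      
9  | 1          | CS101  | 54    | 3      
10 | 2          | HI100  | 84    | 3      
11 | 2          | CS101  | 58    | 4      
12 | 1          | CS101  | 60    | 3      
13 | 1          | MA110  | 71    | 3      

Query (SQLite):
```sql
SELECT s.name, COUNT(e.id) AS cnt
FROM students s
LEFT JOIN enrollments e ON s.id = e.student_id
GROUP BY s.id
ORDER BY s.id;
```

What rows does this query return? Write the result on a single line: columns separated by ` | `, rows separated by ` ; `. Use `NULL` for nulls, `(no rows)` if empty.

Nora | 5 ; Yuki | 5 ; Jun | 3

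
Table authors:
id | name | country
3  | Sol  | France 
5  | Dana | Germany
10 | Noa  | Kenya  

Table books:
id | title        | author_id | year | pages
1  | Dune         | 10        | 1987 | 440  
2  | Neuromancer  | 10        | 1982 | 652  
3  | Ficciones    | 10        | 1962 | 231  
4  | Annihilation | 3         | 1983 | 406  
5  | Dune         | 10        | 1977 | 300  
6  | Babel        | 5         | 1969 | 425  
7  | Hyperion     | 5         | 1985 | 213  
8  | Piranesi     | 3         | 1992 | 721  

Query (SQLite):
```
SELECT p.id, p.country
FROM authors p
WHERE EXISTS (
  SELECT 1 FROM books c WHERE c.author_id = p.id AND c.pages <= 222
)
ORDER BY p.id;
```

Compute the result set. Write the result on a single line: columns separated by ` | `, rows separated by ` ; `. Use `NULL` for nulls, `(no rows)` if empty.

5 | Germany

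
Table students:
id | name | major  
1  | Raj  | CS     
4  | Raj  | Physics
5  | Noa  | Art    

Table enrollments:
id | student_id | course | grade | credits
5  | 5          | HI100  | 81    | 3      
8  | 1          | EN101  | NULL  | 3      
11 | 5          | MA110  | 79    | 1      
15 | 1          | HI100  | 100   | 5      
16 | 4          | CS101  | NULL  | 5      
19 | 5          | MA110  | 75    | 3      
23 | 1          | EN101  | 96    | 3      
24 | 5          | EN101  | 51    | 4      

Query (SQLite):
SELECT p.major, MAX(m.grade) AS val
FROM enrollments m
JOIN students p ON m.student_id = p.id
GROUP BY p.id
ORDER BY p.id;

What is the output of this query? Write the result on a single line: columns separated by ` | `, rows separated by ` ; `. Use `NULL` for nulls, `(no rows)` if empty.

Join each enrollments row to its students via student_id.
Group joined rows by students.id; compute MAX(m.grade) per group.
  1: ids {8, 15, 23} → MAX(m.grade)=100
  4: ids {16} → MAX(m.grade)=NULL
  5: ids {5, 11, 19, 24} → MAX(m.grade)=81

CS | 100 ; Physics | NULL ; Art | 81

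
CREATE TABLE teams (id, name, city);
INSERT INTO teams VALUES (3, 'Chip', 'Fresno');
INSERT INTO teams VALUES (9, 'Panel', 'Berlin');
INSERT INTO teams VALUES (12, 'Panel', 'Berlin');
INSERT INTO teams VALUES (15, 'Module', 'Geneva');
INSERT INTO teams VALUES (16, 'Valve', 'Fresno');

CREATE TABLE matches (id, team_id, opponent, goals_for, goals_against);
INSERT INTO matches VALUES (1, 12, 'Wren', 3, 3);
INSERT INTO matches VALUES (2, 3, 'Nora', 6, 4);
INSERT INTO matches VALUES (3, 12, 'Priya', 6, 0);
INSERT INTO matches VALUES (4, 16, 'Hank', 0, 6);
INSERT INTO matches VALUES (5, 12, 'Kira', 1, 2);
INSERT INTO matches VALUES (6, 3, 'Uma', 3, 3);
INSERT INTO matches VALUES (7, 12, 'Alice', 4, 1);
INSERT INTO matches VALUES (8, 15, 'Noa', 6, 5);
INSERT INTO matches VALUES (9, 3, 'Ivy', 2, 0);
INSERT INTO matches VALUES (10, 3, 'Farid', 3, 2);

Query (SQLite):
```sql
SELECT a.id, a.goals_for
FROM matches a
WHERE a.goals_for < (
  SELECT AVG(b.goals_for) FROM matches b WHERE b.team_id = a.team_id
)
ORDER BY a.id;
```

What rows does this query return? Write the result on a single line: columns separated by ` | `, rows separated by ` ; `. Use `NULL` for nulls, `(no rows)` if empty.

1 | 3 ; 5 | 1 ; 6 | 3 ; 9 | 2 ; 10 | 3

For each matches row a, compute AVG(goals_for) over rows sharing a.team_id.
Keep row a if a.goals_for < that per-group AVG.
  team_id=3: AVG(goals_for) = 3.5
  team_id=12: AVG(goals_for) = 3.5
  team_id=15: AVG(goals_for) = 6.0
  team_id=16: AVG(goals_for) = 0.0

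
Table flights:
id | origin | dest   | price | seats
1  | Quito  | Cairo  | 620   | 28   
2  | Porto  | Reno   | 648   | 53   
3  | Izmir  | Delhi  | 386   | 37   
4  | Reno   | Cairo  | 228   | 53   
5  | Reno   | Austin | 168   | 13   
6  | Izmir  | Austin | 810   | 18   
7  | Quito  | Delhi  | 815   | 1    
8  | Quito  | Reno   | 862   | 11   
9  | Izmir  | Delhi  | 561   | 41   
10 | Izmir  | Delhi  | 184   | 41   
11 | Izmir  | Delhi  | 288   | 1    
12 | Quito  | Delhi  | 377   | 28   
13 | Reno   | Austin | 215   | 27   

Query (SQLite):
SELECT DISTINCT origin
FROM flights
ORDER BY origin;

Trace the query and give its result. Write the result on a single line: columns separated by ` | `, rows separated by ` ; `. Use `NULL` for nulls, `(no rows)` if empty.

Izmir ; Porto ; Quito ; Reno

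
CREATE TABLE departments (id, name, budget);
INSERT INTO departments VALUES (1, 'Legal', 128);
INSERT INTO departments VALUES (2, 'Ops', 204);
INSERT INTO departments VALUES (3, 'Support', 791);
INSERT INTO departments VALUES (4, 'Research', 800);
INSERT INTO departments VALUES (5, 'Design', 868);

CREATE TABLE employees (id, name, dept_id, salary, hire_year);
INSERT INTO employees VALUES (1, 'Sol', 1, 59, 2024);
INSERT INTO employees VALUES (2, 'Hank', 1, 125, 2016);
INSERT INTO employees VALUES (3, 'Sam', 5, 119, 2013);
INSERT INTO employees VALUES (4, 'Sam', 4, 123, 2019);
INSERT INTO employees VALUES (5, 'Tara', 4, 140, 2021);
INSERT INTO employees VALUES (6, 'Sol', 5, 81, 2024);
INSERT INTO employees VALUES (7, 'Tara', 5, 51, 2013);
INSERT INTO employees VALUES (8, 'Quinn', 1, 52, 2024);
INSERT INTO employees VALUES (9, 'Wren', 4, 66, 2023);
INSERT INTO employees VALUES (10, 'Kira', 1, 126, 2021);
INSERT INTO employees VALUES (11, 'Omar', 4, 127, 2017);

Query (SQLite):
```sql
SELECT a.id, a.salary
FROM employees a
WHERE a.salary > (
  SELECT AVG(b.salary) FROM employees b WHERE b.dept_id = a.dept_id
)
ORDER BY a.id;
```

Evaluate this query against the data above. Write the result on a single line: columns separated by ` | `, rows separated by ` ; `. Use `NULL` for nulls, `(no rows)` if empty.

For each employees row a, compute AVG(salary) over rows sharing a.dept_id.
Keep row a if a.salary > that per-group AVG.
  dept_id=1: AVG(salary) = 90.5
  dept_id=4: AVG(salary) = 114.0
  dept_id=5: AVG(salary) = 83.666667

2 | 125 ; 3 | 119 ; 4 | 123 ; 5 | 140 ; 10 | 126 ; 11 | 127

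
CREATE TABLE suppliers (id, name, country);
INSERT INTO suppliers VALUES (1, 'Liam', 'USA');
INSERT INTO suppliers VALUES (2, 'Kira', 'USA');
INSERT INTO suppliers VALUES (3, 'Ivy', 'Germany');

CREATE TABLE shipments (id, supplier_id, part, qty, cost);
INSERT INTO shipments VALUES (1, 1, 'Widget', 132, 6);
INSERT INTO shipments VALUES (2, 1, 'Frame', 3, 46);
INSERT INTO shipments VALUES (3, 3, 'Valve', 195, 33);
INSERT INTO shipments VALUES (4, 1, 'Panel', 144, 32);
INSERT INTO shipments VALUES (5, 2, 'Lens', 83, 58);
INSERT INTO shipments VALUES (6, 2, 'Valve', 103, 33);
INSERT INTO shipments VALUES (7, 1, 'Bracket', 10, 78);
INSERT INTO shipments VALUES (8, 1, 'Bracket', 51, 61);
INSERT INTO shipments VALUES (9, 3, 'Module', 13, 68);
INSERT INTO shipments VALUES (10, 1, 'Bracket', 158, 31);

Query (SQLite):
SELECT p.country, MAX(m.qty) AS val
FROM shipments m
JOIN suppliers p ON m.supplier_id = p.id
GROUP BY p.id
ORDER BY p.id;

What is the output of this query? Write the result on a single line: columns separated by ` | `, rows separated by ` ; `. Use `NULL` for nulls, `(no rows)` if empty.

Join each shipments row to its suppliers via supplier_id.
Group joined rows by suppliers.id; compute MAX(m.qty) per group.
  1: ids {1, 2, 4, 7, 8, 10} → MAX(m.qty)=158
  2: ids {5, 6} → MAX(m.qty)=103
  3: ids {3, 9} → MAX(m.qty)=195

USA | 158 ; USA | 103 ; Germany | 195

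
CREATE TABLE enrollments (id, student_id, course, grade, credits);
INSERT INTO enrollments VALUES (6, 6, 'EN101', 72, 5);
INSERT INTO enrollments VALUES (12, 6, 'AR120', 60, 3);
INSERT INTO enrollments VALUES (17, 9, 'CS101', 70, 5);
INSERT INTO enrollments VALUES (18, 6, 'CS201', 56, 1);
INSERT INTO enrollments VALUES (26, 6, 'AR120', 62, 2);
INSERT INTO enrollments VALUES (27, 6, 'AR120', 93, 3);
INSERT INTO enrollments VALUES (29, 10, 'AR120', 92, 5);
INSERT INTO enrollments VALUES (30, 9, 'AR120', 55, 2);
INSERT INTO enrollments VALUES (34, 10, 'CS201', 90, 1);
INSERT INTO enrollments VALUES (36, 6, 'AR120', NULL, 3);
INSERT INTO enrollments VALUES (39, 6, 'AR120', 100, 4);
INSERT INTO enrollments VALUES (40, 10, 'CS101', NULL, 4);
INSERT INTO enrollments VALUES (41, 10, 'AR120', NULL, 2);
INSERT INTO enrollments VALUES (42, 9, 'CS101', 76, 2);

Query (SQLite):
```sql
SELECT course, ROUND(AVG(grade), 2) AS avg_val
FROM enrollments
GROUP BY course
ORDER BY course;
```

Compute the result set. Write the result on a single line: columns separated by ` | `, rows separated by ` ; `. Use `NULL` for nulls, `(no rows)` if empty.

Partition enrollments by course; compute ROUND(AVG(grade), 2) within each group.
  AR120: ids {12, 26, 27, 29, 30, 36, 39, 41} → ROUND(AVG(grade), 2)=77
  CS101: ids {17, 40, 42} → ROUND(AVG(grade), 2)=73
  CS201: ids {18, 34} → ROUND(AVG(grade), 2)=73
  EN101: ids {6} → ROUND(AVG(grade), 2)=72

AR120 | 77 ; CS101 | 73 ; CS201 | 73 ; EN101 | 72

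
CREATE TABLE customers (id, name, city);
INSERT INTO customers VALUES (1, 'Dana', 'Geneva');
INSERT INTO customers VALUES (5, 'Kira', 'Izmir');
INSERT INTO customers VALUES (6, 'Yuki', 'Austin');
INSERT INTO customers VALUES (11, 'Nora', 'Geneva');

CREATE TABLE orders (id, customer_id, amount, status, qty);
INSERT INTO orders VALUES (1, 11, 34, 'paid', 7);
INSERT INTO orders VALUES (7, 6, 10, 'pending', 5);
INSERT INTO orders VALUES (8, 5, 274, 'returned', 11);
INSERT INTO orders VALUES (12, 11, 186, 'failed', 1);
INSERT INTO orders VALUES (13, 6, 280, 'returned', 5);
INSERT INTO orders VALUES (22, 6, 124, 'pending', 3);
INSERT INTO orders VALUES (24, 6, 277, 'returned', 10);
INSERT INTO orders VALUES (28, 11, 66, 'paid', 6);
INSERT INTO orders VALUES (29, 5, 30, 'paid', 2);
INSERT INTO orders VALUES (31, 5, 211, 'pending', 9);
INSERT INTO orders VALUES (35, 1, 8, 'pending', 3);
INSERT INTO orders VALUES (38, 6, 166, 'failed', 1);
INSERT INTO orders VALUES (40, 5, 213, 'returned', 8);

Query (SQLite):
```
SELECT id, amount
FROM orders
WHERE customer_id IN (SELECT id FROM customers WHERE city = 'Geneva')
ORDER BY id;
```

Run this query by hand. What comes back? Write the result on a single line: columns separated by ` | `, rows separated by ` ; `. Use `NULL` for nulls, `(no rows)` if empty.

1 | 34 ; 12 | 186 ; 28 | 66 ; 35 | 8

Inner query: customers.id where city = 'Geneva'.
Outer: keep orders rows whose customer_id is in that set.
Inner query → {1, 11}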